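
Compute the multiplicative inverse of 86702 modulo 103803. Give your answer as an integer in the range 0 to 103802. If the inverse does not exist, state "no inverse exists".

Euclidean algorithm on 103803, 86702:
103803 = 1×86702 + 17101
86702 = 5×17101 + 1197
17101 = 14×1197 + 343
1197 = 3×343 + 168
343 = 2×168 + 7
168 = 24×7 + 0
Since gcd = 7 > 1, 86702 is not a unit mod 103803.

no inverse exists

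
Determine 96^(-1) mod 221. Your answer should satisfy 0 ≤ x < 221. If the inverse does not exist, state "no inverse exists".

Run Euclid on (221, 96):
221 = 2·96 + 29
96 = 3·29 + 9
29 = 3·9 + 2
9 = 4·2 + 1
2 = 2·1 + 0
Since gcd(96, 221) = 1, back-substitute to write 1 as a combination:
1 = 9 − 4·2
1 = −4·29 + 13·9
1 = 13·96 − 43·29
1 = −43·221 + 99·96
So 96·99 ≡ 1 (mod 221).

99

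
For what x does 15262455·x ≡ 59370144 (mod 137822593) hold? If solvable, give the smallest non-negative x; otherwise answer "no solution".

First find gcd(15262455, 137822593):
137822593 = 9·15262455 + 460498
15262455 = 33·460498 + 66021
460498 = 6·66021 + 64372
66021 = 1·64372 + 1649
64372 = 39·1649 + 61
1649 = 27·61 + 2
61 = 30·2 + 1
2 = 2·1 + 0
gcd = 1, so a unique solution mod 137822593 exists.
Back-substitute for the Bézout coefficients:
1 = 61 − 30·2
1 = −30·1649 + 811·61
1 = 811·64372 − 31659·1649
1 = −31659·66021 + 32470·64372
1 = 32470·460498 − 226479·66021
1 = −226479·15262455 + 7506277·460498
1 = 7506277·137822593 − 67782972·15262455
So 15262455·(-67782972) ≡ 1 (mod 137822593), giving 15262455⁻¹ ≡ 70039621.
x ≡ 15262455⁻¹·59370144 ≡ 70039621·59370144 ≡ 116716078 (mod 137822593).

116716078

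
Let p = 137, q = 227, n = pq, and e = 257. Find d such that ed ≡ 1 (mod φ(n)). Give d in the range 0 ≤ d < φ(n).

φ(n) = (p−1)(q−1) = 136·226 = 30736.
Need d with 257·d ≡ 1 (mod 30736). Apply the extended Euclidean algorithm:
30736 = 119×257 + 153
257 = 1×153 + 104
153 = 1×104 + 49
104 = 2×49 + 6
49 = 8×6 + 1
6 = 6×1 + 0
Back-substitute:
1 = 49 − 8·6
1 = −8·104 + 17·49
1 = 17·153 − 25·104
1 = −25·257 + 42·153
1 = 42·30736 − 5023·257
So 257·(-5023) ≡ 1 (mod 30736), hence d ≡ -5023 ≡ 25713 (mod 30736).

25713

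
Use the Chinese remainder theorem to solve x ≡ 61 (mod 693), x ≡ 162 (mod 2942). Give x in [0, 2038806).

562084

Write x = 61 + 693·k. Then 693·k ≡ 162 − 61 ≡ 101 (mod 2942).
Need 693⁻¹ mod 2942. Extended Euclid on (2942, 693):
2942 = 4*693 + 170
693 = 4*170 + 13
170 = 13*13 + 1
13 = 13*1 + 0
Back-substitute:
1 = 170 − 13·13
1 = −13·693 + 53·170
1 = 53·2942 − 225·693
693⁻¹ ≡ 2717 (mod 2942), so k ≡ 2717·101 ≡ 811 (mod 2942).
x = 61 + 693·811 = 562084.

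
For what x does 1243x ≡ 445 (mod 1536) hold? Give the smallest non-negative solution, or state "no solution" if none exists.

1351

First find gcd(1243, 1536):
1536 = 1*1243 + 293
1243 = 4*293 + 71
293 = 4*71 + 9
71 = 7*9 + 8
9 = 1*8 + 1
8 = 8*1 + 0
gcd = 1, so a unique solution mod 1536 exists.
Back-substitute for the Bézout coefficients:
1 = 9 − 8
1 = −71 + 8·9
1 = 8·293 − 33·71
1 = −33·1243 + 140·293
1 = 140·1536 − 173·1243
So 1243·(-173) ≡ 1 (mod 1536), giving 1243⁻¹ ≡ 1363.
x ≡ 1243⁻¹·445 ≡ 1363·445 ≡ 1351 (mod 1536).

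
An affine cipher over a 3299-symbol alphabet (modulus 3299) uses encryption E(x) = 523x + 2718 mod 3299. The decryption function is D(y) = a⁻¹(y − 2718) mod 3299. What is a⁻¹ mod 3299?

Apply the Euclidean algorithm to 3299 and 523:
3299 = 6·523 + 161
523 = 3·161 + 40
161 = 4·40 + 1
40 = 40·1 + 0
The gcd is 1. Working backward:
1 = 161 − 4·40
1 = −4·523 + 13·161
1 = 13·3299 − 82·523
Thus 523·(-82) ≡ 1 (mod 3299); reducing, -82 mod 3299 = 3217.

3217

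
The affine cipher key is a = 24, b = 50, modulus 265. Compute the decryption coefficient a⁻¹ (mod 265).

254

gcd(265, 24) by repeated division:
265 = 11·24 + 1
24 = 24·1 + 0
Since gcd(24, 265) = 1, back-substitute to write 1 as a combination:
1 = 265 − 11·24
Hence 24⁻¹ ≡ -11 ≡ 254 (mod 265).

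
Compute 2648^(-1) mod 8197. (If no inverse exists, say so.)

Run Euclid on (8197, 2648):
8197 = 3*2648 + 253
2648 = 10*253 + 118
253 = 2*118 + 17
118 = 6*17 + 16
17 = 1*16 + 1
16 = 16*1 + 0
Since gcd(2648, 8197) = 1, back-substitute to write 1 as a combination:
1 = 17 − 16
1 = −118 + 7·17
1 = 7·253 − 15·118
1 = −15·2648 + 157·253
1 = 157·8197 − 486·2648
Hence 2648⁻¹ ≡ -486 ≡ 7711 (mod 8197).

7711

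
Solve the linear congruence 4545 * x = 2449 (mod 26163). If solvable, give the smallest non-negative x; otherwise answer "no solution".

gcd(4545, 26163):
26163 = 5·4545 + 3438
4545 = 1·3438 + 1107
3438 = 3·1107 + 117
1107 = 9·117 + 54
117 = 2·54 + 9
54 = 6·9 + 0
gcd = 9, but 9 ∤ 2449, so the congruence has no solution.

no solution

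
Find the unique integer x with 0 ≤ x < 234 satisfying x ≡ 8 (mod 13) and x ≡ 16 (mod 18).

Write x = 8 + 13·k. Then 13·k ≡ 16 − 8 ≡ 8 (mod 18).
Need 13⁻¹ mod 18. Extended Euclid on (18, 13):
18 = 1·13 + 5
13 = 2·5 + 3
5 = 1·3 + 2
3 = 1·2 + 1
2 = 2·1 + 0
Back-substitute:
1 = 3 − 2
1 = −5 + 2·3
1 = 2·13 − 5·5
1 = −5·18 + 7·13
13⁻¹ ≡ 7 (mod 18), so k ≡ 7·8 ≡ 2 (mod 18).
x = 8 + 13·2 = 34.

34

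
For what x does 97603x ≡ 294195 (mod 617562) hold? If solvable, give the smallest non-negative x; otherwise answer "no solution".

First find gcd(97603, 617562):
617562 = 6×97603 + 31944
97603 = 3×31944 + 1771
31944 = 18×1771 + 66
1771 = 26×66 + 55
66 = 1×55 + 11
55 = 5×11 + 0
gcd = 11 and 11 | 294195, so solutions exist. Divide through by 11: 8873x ≡ 26745 (mod 56142).
Now find 8873⁻¹ mod 56142:
56142 = 6*8873 + 2904
8873 = 3*2904 + 161
2904 = 18*161 + 6
161 = 26*6 + 5
6 = 1*5 + 1
5 = 5*1 + 0
Back-substitute:
1 = 6 − 5
1 = −161 + 27·6
1 = 27·2904 − 487·161
1 = −487·8873 + 1488·2904
1 = 1488·56142 − 9415·8873
So 8873·(-9415) ≡ 1 (mod 56142), i.e. 8873⁻¹ ≡ 46727.
Then x ≡ 46727·26745 ≡ 48837 (mod 56142); the smallest non-negative solution is x = 48837.

48837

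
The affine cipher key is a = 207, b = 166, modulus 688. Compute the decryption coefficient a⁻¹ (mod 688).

575

gcd(688, 207) by repeated division:
688 = 3*207 + 67
207 = 3*67 + 6
67 = 11*6 + 1
6 = 6*1 + 0
The gcd is 1. Working backward:
1 = 67 − 11·6
1 = −11·207 + 34·67
1 = 34·688 − 113·207
Thus 207·(-113) ≡ 1 (mod 688); reducing, -113 mod 688 = 575.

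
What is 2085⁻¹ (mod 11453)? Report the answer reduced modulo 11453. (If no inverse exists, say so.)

Apply the Euclidean algorithm to 11453 and 2085:
11453 = 5×2085 + 1028
2085 = 2×1028 + 29
1028 = 35×29 + 13
29 = 2×13 + 3
13 = 4×3 + 1
3 = 3×1 + 0
The gcd is 1. Working backward:
1 = 13 − 4·3
1 = −4·29 + 9·13
1 = 9·1028 − 319·29
1 = −319·2085 + 647·1028
1 = 647·11453 − 3554·2085
Hence 2085⁻¹ ≡ -3554 ≡ 7899 (mod 11453).

7899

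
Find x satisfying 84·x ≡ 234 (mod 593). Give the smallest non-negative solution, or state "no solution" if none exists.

First find gcd(84, 593):
593 = 7·84 + 5
84 = 16·5 + 4
5 = 1·4 + 1
4 = 4·1 + 0
gcd = 1, so a unique solution mod 593 exists.
Back-substitute for the Bézout coefficients:
1 = 5 − 4
1 = −84 + 17·5
1 = 17·593 − 120·84
So 84·(-120) ≡ 1 (mod 593), giving 84⁻¹ ≡ 473.
x ≡ 84⁻¹·234 ≡ 473·234 ≡ 384 (mod 593).

384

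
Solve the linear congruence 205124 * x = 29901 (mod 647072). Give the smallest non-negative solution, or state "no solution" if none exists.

no solution

gcd(205124, 647072):
647072 = 3×205124 + 31700
205124 = 6×31700 + 14924
31700 = 2×14924 + 1852
14924 = 8×1852 + 108
1852 = 17×108 + 16
108 = 6×16 + 12
16 = 1×12 + 4
12 = 3×4 + 0
gcd = 4, but 4 ∤ 29901, so the congruence has no solution.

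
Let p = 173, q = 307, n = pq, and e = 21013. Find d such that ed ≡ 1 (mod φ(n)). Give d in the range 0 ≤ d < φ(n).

7141

φ(n) = (p−1)(q−1) = 172·306 = 52632.
Need d with 21013·d ≡ 1 (mod 52632). Apply the extended Euclidean algorithm:
52632 = 2*21013 + 10606
21013 = 1*10606 + 10407
10606 = 1*10407 + 199
10407 = 52*199 + 59
199 = 3*59 + 22
59 = 2*22 + 15
22 = 1*15 + 7
15 = 2*7 + 1
7 = 7*1 + 0
Back-substitute:
1 = 15 − 2·7
1 = −2·22 + 3·15
1 = 3·59 − 8·22
1 = −8·199 + 27·59
1 = 27·10407 − 1412·199
1 = −1412·10606 + 1439·10407
1 = 1439·21013 − 2851·10606
1 = −2851·52632 + 7141·21013
So 21013·7141 ≡ 1 (mod 52632), hence d = 7141.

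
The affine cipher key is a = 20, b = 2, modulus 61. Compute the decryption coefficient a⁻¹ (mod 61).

58

Apply the Euclidean algorithm to 61 and 20:
61 = 3×20 + 1
20 = 20×1 + 0
Since gcd(20, 61) = 1, back-substitute to write 1 as a combination:
1 = 61 − 3·20
Hence 20⁻¹ ≡ -3 ≡ 58 (mod 61).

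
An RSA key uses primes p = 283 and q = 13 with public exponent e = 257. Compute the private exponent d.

3305

φ(n) = (p−1)(q−1) = 282·12 = 3384.
Need d with 257·d ≡ 1 (mod 3384). Apply the extended Euclidean algorithm:
3384 = 13*257 + 43
257 = 5*43 + 42
43 = 1*42 + 1
42 = 42*1 + 0
Back-substitute:
1 = 43 − 42
1 = −257 + 6·43
1 = 6·3384 − 79·257
So 257·(-79) ≡ 1 (mod 3384), hence d ≡ -79 ≡ 3305 (mod 3384).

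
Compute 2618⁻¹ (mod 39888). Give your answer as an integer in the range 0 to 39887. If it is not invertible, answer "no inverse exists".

Euclidean algorithm on 39888, 2618:
39888 = 15×2618 + 618
2618 = 4×618 + 146
618 = 4×146 + 34
146 = 4×34 + 10
34 = 3×10 + 4
10 = 2×4 + 2
4 = 2×2 + 0
gcd(2618, 39888) = 2 ≠ 1, so 2618 has no multiplicative inverse modulo 39888.

no inverse exists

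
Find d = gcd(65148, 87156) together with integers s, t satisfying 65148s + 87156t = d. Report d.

Repeated division:
87156 = 1×65148 + 22008
65148 = 2×22008 + 21132
22008 = 1×21132 + 876
21132 = 24×876 + 108
876 = 8×108 + 12
108 = 9×12 + 0
gcd(65148, 87156) = 12.
Working backward:
12 = 876 − 8·108
12 = −8·21132 + 193·876
12 = 193·22008 − 201·21132
12 = −201·65148 + 595·22008
12 = 595·87156 − 796·65148
So 12 = (595)·87156 + (-796)·65148.

12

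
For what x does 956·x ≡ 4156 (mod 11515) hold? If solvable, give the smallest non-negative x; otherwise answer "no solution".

First find gcd(956, 11515):
11515 = 12×956 + 43
956 = 22×43 + 10
43 = 4×10 + 3
10 = 3×3 + 1
3 = 3×1 + 0
gcd = 1, so a unique solution mod 11515 exists.
Back-substitute for the Bézout coefficients:
1 = 10 − 3·3
1 = −3·43 + 13·10
1 = 13·956 − 289·43
1 = −289·11515 + 3481·956
So 956·(3481) ≡ 1 (mod 11515), giving 956⁻¹ ≡ 3481.
x ≡ 956⁻¹·4156 ≡ 3481·4156 ≡ 4196 (mod 11515).

4196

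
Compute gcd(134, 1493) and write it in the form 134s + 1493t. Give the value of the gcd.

1

Apply Euclid's algorithm to 1493 and 134:
1493 = 11·134 + 19
134 = 7·19 + 1
19 = 19·1 + 0
gcd(134, 1493) = 1.
Back-substituting:
1 = 134 − 7·19
1 = −7·1493 + 78·134
So 1 = (-7)·1493 + (78)·134.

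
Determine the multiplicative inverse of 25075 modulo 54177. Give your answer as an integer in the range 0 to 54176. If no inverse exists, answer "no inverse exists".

50854

Apply the Euclidean algorithm to 54177 and 25075:
54177 = 2*25075 + 4027
25075 = 6*4027 + 913
4027 = 4*913 + 375
913 = 2*375 + 163
375 = 2*163 + 49
163 = 3*49 + 16
49 = 3*16 + 1
16 = 16*1 + 0
gcd = 1, so the inverse exists. Back-substitute:
1 = 49 − 3·16
1 = −3·163 + 10·49
1 = 10·375 − 23·163
1 = −23·913 + 56·375
1 = 56·4027 − 247·913
1 = −247·25075 + 1538·4027
1 = 1538·54177 − 3323·25075
So 25075·(-3323) ≡ 1 (mod 54177), and -3323 ≡ 50854 (mod 54177).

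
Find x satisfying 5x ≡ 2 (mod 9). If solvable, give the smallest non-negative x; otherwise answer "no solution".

First find gcd(5, 9):
9 = 1×5 + 4
5 = 1×4 + 1
4 = 4×1 + 0
gcd = 1, so a unique solution mod 9 exists.
Back-substitute for the Bézout coefficients:
1 = 5 − 4
1 = −9 + 2·5
So 5·(2) ≡ 1 (mod 9), giving 5⁻¹ ≡ 2.
x ≡ 5⁻¹·2 ≡ 2·2 ≡ 4 (mod 9).

4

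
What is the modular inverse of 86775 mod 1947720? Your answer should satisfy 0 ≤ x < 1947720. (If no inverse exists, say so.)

no inverse exists

Euclidean algorithm on 1947720, 86775:
1947720 = 22·86775 + 38670
86775 = 2·38670 + 9435
38670 = 4·9435 + 930
9435 = 10·930 + 135
930 = 6·135 + 120
135 = 1·120 + 15
120 = 8·15 + 0
The gcd is 15, not 1, hence no inverse exists.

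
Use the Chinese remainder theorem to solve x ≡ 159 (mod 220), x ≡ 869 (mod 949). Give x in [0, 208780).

Write x = 159 + 220·k. Then 220·k ≡ 869 − 159 ≡ 710 (mod 949).
Need 220⁻¹ mod 949. Extended Euclid on (949, 220):
949 = 4×220 + 69
220 = 3×69 + 13
69 = 5×13 + 4
13 = 3×4 + 1
4 = 4×1 + 0
Back-substitute:
1 = 13 − 3·4
1 = −3·69 + 16·13
1 = 16·220 − 51·69
1 = −51·949 + 220·220
220⁻¹ ≡ 220 (mod 949), so k ≡ 220·710 ≡ 564 (mod 949).
x = 159 + 220·564 = 124239.

124239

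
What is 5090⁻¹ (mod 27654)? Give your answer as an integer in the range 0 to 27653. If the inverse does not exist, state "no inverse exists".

no inverse exists

Euclidean algorithm on 27654, 5090:
27654 = 5×5090 + 2204
5090 = 2×2204 + 682
2204 = 3×682 + 158
682 = 4×158 + 50
158 = 3×50 + 8
50 = 6×8 + 2
8 = 4×2 + 0
Since gcd = 2 > 1, 5090 is not a unit mod 27654.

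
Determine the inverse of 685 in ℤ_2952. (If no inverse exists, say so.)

181

Extended Euclidean algorithm:
2952 = 4·685 + 212
685 = 3·212 + 49
212 = 4·49 + 16
49 = 3·16 + 1
16 = 16·1 + 0
The gcd is 1. Working backward:
1 = 49 − 3·16
1 = −3·212 + 13·49
1 = 13·685 − 42·212
1 = −42·2952 + 181·685
So 685·181 ≡ 1 (mod 2952).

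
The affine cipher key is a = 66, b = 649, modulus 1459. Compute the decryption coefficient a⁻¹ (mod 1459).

gcd(1459, 66) by repeated division:
1459 = 22×66 + 7
66 = 9×7 + 3
7 = 2×3 + 1
3 = 3×1 + 0
gcd = 1, so the inverse exists. Back-substitute:
1 = 7 − 2·3
1 = −2·66 + 19·7
1 = 19·1459 − 420·66
Thus 66·(-420) ≡ 1 (mod 1459); reducing, -420 mod 1459 = 1039.

1039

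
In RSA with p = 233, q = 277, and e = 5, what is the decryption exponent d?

25613

φ(n) = (p−1)(q−1) = 232·276 = 64032.
Need d with 5·d ≡ 1 (mod 64032). Apply the extended Euclidean algorithm:
64032 = 12806*5 + 2
5 = 2*2 + 1
2 = 2*1 + 0
Back-substitute:
1 = 5 − 2·2
1 = −2·64032 + 25613·5
So 5·25613 ≡ 1 (mod 64032), hence d = 25613.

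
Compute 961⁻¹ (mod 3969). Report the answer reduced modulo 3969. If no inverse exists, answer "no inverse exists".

508

Apply the Euclidean algorithm to 3969 and 961:
3969 = 4×961 + 125
961 = 7×125 + 86
125 = 1×86 + 39
86 = 2×39 + 8
39 = 4×8 + 7
8 = 1×7 + 1
7 = 7×1 + 0
The gcd is 1. Working backward:
1 = 8 − 7
1 = −39 + 5·8
1 = 5·86 − 11·39
1 = −11·125 + 16·86
1 = 16·961 − 123·125
1 = −123·3969 + 508·961
So 961·508 ≡ 1 (mod 3969).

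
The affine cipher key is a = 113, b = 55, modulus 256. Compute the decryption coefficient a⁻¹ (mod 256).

Extended Euclidean algorithm:
256 = 2*113 + 30
113 = 3*30 + 23
30 = 1*23 + 7
23 = 3*7 + 2
7 = 3*2 + 1
2 = 2*1 + 0
Since gcd(113, 256) = 1, back-substitute to write 1 as a combination:
1 = 7 − 3·2
1 = −3·23 + 10·7
1 = 10·30 − 13·23
1 = −13·113 + 49·30
1 = 49·256 − 111·113
So 113·(-111) ≡ 1 (mod 256), and -111 ≡ 145 (mod 256).

145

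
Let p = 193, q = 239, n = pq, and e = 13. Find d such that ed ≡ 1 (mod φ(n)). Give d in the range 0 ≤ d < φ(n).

42181

φ(n) = (p−1)(q−1) = 192·238 = 45696.
Need d with 13·d ≡ 1 (mod 45696). Apply the extended Euclidean algorithm:
45696 = 3515×13 + 1
13 = 13×1 + 0
Back-substitute:
1 = 45696 − 3515·13
So 13·(-3515) ≡ 1 (mod 45696), hence d ≡ -3515 ≡ 42181 (mod 45696).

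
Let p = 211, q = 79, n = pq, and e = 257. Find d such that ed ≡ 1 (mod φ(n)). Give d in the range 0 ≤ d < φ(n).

φ(n) = (p−1)(q−1) = 210·78 = 16380.
Need d with 257·d ≡ 1 (mod 16380). Apply the extended Euclidean algorithm:
16380 = 63*257 + 189
257 = 1*189 + 68
189 = 2*68 + 53
68 = 1*53 + 15
53 = 3*15 + 8
15 = 1*8 + 7
8 = 1*7 + 1
7 = 7*1 + 0
Back-substitute:
1 = 8 − 7
1 = −15 + 2·8
1 = 2·53 − 7·15
1 = −7·68 + 9·53
1 = 9·189 − 25·68
1 = −25·257 + 34·189
1 = 34·16380 − 2167·257
So 257·(-2167) ≡ 1 (mod 16380), hence d ≡ -2167 ≡ 14213 (mod 16380).

14213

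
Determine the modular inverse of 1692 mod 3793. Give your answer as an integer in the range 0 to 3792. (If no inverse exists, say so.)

1558

Extended Euclidean algorithm:
3793 = 2×1692 + 409
1692 = 4×409 + 56
409 = 7×56 + 17
56 = 3×17 + 5
17 = 3×5 + 2
5 = 2×2 + 1
2 = 2×1 + 0
The gcd is 1. Working backward:
1 = 5 − 2·2
1 = −2·17 + 7·5
1 = 7·56 − 23·17
1 = −23·409 + 168·56
1 = 168·1692 − 695·409
1 = −695·3793 + 1558·1692
So 1692·1558 ≡ 1 (mod 3793).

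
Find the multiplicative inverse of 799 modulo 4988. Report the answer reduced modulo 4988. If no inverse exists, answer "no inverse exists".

3471

Apply the Euclidean algorithm to 4988 and 799:
4988 = 6·799 + 194
799 = 4·194 + 23
194 = 8·23 + 10
23 = 2·10 + 3
10 = 3·3 + 1
3 = 3·1 + 0
Since gcd(799, 4988) = 1, back-substitute to write 1 as a combination:
1 = 10 − 3·3
1 = −3·23 + 7·10
1 = 7·194 − 59·23
1 = −59·799 + 243·194
1 = 243·4988 − 1517·799
So 799·(-1517) ≡ 1 (mod 4988), and -1517 ≡ 3471 (mod 4988).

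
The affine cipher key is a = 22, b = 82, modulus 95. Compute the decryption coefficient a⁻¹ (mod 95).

13

Run Euclid on (95, 22):
95 = 4×22 + 7
22 = 3×7 + 1
7 = 7×1 + 0
gcd = 1, so the inverse exists. Back-substitute:
1 = 22 − 3·7
1 = −3·95 + 13·22
So 22·13 ≡ 1 (mod 95).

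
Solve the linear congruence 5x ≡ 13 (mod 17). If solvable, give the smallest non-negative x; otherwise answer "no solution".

6

First find gcd(5, 17):
17 = 3·5 + 2
5 = 2·2 + 1
2 = 2·1 + 0
gcd = 1, so a unique solution mod 17 exists.
Back-substitute for the Bézout coefficients:
1 = 5 − 2·2
1 = −2·17 + 7·5
So 5·(7) ≡ 1 (mod 17), giving 5⁻¹ ≡ 7.
x ≡ 5⁻¹·13 ≡ 7·13 ≡ 6 (mod 17).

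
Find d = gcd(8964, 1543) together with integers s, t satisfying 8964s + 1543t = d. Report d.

1

Euclidean algorithm:
8964 = 5×1543 + 1249
1543 = 1×1249 + 294
1249 = 4×294 + 73
294 = 4×73 + 2
73 = 36×2 + 1
2 = 2×1 + 0
gcd(8964, 1543) = 1.
Express as a combination:
1 = 73 − 36·2
1 = −36·294 + 145·73
1 = 145·1249 − 616·294
1 = −616·1543 + 761·1249
1 = 761·8964 − 4421·1543
So 1 = (761)·8964 + (-4421)·1543.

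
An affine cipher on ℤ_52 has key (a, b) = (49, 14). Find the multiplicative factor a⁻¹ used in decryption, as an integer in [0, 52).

17

gcd(52, 49) by repeated division:
52 = 1*49 + 3
49 = 16*3 + 1
3 = 3*1 + 0
Since gcd(49, 52) = 1, back-substitute to write 1 as a combination:
1 = 49 − 16·3
1 = −16·52 + 17·49
So 49·17 ≡ 1 (mod 52).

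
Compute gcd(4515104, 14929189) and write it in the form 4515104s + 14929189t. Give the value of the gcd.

Apply Euclid's algorithm to 14929189 and 4515104:
14929189 = 3*4515104 + 1383877
4515104 = 3*1383877 + 363473
1383877 = 3*363473 + 293458
363473 = 1*293458 + 70015
293458 = 4*70015 + 13398
70015 = 5*13398 + 3025
13398 = 4*3025 + 1298
3025 = 2*1298 + 429
1298 = 3*429 + 11
429 = 39*11 + 0
gcd(4515104, 14929189) = 11.
Back-substituting:
11 = 1298 − 3·429
11 = −3·3025 + 7·1298
11 = 7·13398 − 31·3025
11 = −31·70015 + 162·13398
11 = 162·293458 − 679·70015
11 = −679·363473 + 841·293458
11 = 841·1383877 − 3202·363473
11 = −3202·4515104 + 10447·1383877
11 = 10447·14929189 − 34543·4515104
So 11 = (10447)·14929189 + (-34543)·4515104.

11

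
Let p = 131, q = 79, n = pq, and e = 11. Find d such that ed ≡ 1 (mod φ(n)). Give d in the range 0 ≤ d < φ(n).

5531

φ(n) = (p−1)(q−1) = 130·78 = 10140.
Need d with 11·d ≡ 1 (mod 10140). Apply the extended Euclidean algorithm:
10140 = 921·11 + 9
11 = 1·9 + 2
9 = 4·2 + 1
2 = 2·1 + 0
Back-substitute:
1 = 9 − 4·2
1 = −4·11 + 5·9
1 = 5·10140 − 4609·11
So 11·(-4609) ≡ 1 (mod 10140), hence d ≡ -4609 ≡ 5531 (mod 10140).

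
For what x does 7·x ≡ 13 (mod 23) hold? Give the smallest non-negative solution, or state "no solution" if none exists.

First find gcd(7, 23):
23 = 3·7 + 2
7 = 3·2 + 1
2 = 2·1 + 0
gcd = 1, so a unique solution mod 23 exists.
Back-substitute for the Bézout coefficients:
1 = 7 − 3·2
1 = −3·23 + 10·7
So 7·(10) ≡ 1 (mod 23), giving 7⁻¹ ≡ 10.
x ≡ 7⁻¹·13 ≡ 10·13 ≡ 15 (mod 23).

15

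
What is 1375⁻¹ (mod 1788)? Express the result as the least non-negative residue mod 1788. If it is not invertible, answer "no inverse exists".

355

Extended Euclidean algorithm:
1788 = 1*1375 + 413
1375 = 3*413 + 136
413 = 3*136 + 5
136 = 27*5 + 1
5 = 5*1 + 0
Since gcd(1375, 1788) = 1, back-substitute to write 1 as a combination:
1 = 136 − 27·5
1 = −27·413 + 82·136
1 = 82·1375 − 273·413
1 = −273·1788 + 355·1375
So 1375·355 ≡ 1 (mod 1788).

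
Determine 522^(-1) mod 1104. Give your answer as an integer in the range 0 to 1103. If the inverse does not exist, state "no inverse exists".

Euclidean algorithm on 1104, 522:
1104 = 2*522 + 60
522 = 8*60 + 42
60 = 1*42 + 18
42 = 2*18 + 6
18 = 3*6 + 0
The gcd is 6, not 1, hence no inverse exists.

no inverse exists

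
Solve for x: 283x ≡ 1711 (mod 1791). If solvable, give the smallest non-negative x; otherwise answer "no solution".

First find gcd(283, 1791):
1791 = 6×283 + 93
283 = 3×93 + 4
93 = 23×4 + 1
4 = 4×1 + 0
gcd = 1, so a unique solution mod 1791 exists.
Back-substitute for the Bézout coefficients:
1 = 93 − 23·4
1 = −23·283 + 70·93
1 = 70·1791 − 443·283
So 283·(-443) ≡ 1 (mod 1791), giving 283⁻¹ ≡ 1348.
x ≡ 283⁻¹·1711 ≡ 1348·1711 ≡ 1411 (mod 1791).

1411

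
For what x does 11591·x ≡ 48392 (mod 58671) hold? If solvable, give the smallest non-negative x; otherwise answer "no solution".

First find gcd(11591, 58671):
58671 = 5*11591 + 716
11591 = 16*716 + 135
716 = 5*135 + 41
135 = 3*41 + 12
41 = 3*12 + 5
12 = 2*5 + 2
5 = 2*2 + 1
2 = 2*1 + 0
gcd = 1, so a unique solution mod 58671 exists.
Back-substitute for the Bézout coefficients:
1 = 5 − 2·2
1 = −2·12 + 5·5
1 = 5·41 − 17·12
1 = −17·135 + 56·41
1 = 56·716 − 297·135
1 = −297·11591 + 4808·716
1 = 4808·58671 − 24337·11591
So 11591·(-24337) ≡ 1 (mod 58671), giving 11591⁻¹ ≡ 34334.
x ≡ 11591⁻¹·48392 ≡ 34334·48392 ≡ 45550 (mod 58671).

45550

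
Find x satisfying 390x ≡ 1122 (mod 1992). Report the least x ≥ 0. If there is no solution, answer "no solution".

First find gcd(390, 1992):
1992 = 5·390 + 42
390 = 9·42 + 12
42 = 3·12 + 6
12 = 2·6 + 0
gcd = 6 and 6 | 1122, so solutions exist. Divide through by 6: 65x ≡ 187 (mod 332).
Now find 65⁻¹ mod 332:
332 = 5·65 + 7
65 = 9·7 + 2
7 = 3·2 + 1
2 = 2·1 + 0
Back-substitute:
1 = 7 − 3·2
1 = −3·65 + 28·7
1 = 28·332 − 143·65
So 65·(-143) ≡ 1 (mod 332), i.e. 65⁻¹ ≡ 189.
Then x ≡ 189·187 ≡ 151 (mod 332); the smallest non-negative solution is x = 151.

151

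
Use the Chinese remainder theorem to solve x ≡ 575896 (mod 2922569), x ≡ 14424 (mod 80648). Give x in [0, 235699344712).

106452229152

Write x = 575896 + 2922569·k. Then 2922569·k ≡ 14424 − 575896 ≡ 3064 (mod 80648).
Need 2922569⁻¹ mod 80648. Extended Euclid on (80648, 19241):
80648 = 4·19241 + 3684
19241 = 5·3684 + 821
3684 = 4·821 + 400
821 = 2·400 + 21
400 = 19·21 + 1
21 = 21·1 + 0
Back-substitute:
1 = 400 − 19·21
1 = −19·821 + 39·400
1 = 39·3684 − 175·821
1 = −175·19241 + 914·3684
1 = 914·80648 − 3831·19241
2922569⁻¹ ≡ 76817 (mod 80648), so k ≡ 76817·3064 ≡ 36424 (mod 80648).
x = 575896 + 2922569·36424 = 106452229152.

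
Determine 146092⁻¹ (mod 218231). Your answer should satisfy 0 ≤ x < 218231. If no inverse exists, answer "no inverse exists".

Run Euclid on (218231, 146092):
218231 = 1·146092 + 72139
146092 = 2·72139 + 1814
72139 = 39·1814 + 1393
1814 = 1·1393 + 421
1393 = 3·421 + 130
421 = 3·130 + 31
130 = 4·31 + 6
31 = 5·6 + 1
6 = 6·1 + 0
gcd = 1, so the inverse exists. Back-substitute:
1 = 31 − 5·6
1 = −5·130 + 21·31
1 = 21·421 − 68·130
1 = −68·1393 + 225·421
1 = 225·1814 − 293·1393
1 = −293·72139 + 11652·1814
1 = 11652·146092 − 23597·72139
1 = −23597·218231 + 35249·146092
So 146092·35249 ≡ 1 (mod 218231).

35249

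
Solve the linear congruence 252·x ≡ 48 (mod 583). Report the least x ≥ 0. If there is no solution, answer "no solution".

First find gcd(252, 583):
583 = 2*252 + 79
252 = 3*79 + 15
79 = 5*15 + 4
15 = 3*4 + 3
4 = 1*3 + 1
3 = 3*1 + 0
gcd = 1, so a unique solution mod 583 exists.
Back-substitute for the Bézout coefficients:
1 = 4 − 3
1 = −15 + 4·4
1 = 4·79 − 21·15
1 = −21·252 + 67·79
1 = 67·583 − 155·252
So 252·(-155) ≡ 1 (mod 583), giving 252⁻¹ ≡ 428.
x ≡ 252⁻¹·48 ≡ 428·48 ≡ 139 (mod 583).

139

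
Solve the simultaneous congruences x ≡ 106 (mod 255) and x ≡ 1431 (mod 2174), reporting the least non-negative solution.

240571

Write x = 106 + 255·k. Then 255·k ≡ 1431 − 106 ≡ 1325 (mod 2174).
Need 255⁻¹ mod 2174. Extended Euclid on (2174, 255):
2174 = 8*255 + 134
255 = 1*134 + 121
134 = 1*121 + 13
121 = 9*13 + 4
13 = 3*4 + 1
4 = 4*1 + 0
Back-substitute:
1 = 13 − 3·4
1 = −3·121 + 28·13
1 = 28·134 − 31·121
1 = −31·255 + 59·134
1 = 59·2174 − 503·255
255⁻¹ ≡ 1671 (mod 2174), so k ≡ 1671·1325 ≡ 943 (mod 2174).
x = 106 + 255·943 = 240571.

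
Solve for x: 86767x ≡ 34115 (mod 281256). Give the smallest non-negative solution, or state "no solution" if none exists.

First find gcd(86767, 281256):
281256 = 3*86767 + 20955
86767 = 4*20955 + 2947
20955 = 7*2947 + 326
2947 = 9*326 + 13
326 = 25*13 + 1
13 = 13*1 + 0
gcd = 1, so a unique solution mod 281256 exists.
Back-substitute for the Bézout coefficients:
1 = 326 − 25·13
1 = −25·2947 + 226·326
1 = 226·20955 − 1607·2947
1 = −1607·86767 + 6654·20955
1 = 6654·281256 − 21569·86767
So 86767·(-21569) ≡ 1 (mod 281256), giving 86767⁻¹ ≡ 259687.
x ≡ 86767⁻¹·34115 ≡ 259687·34115 ≡ 220517 (mod 281256).

220517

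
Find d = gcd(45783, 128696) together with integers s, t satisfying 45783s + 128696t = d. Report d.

Euclidean algorithm:
128696 = 2*45783 + 37130
45783 = 1*37130 + 8653
37130 = 4*8653 + 2518
8653 = 3*2518 + 1099
2518 = 2*1099 + 320
1099 = 3*320 + 139
320 = 2*139 + 42
139 = 3*42 + 13
42 = 3*13 + 3
13 = 4*3 + 1
3 = 3*1 + 0
gcd(45783, 128696) = 1.
Express as a combination:
1 = 13 − 4·3
1 = −4·42 + 13·13
1 = 13·139 − 43·42
1 = −43·320 + 99·139
1 = 99·1099 − 340·320
1 = −340·2518 + 779·1099
1 = 779·8653 − 2677·2518
1 = −2677·37130 + 11487·8653
1 = 11487·45783 − 14164·37130
1 = −14164·128696 + 39815·45783
So 1 = (-14164)·128696 + (39815)·45783.

1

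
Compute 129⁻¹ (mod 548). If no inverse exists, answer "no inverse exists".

Apply the Euclidean algorithm to 548 and 129:
548 = 4*129 + 32
129 = 4*32 + 1
32 = 32*1 + 0
Since gcd(129, 548) = 1, back-substitute to write 1 as a combination:
1 = 129 − 4·32
1 = −4·548 + 17·129
So 129·17 ≡ 1 (mod 548).

17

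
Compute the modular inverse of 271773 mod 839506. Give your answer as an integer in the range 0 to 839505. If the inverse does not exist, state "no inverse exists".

263337

Apply the Euclidean algorithm to 839506 and 271773:
839506 = 3·271773 + 24187
271773 = 11·24187 + 5716
24187 = 4·5716 + 1323
5716 = 4·1323 + 424
1323 = 3·424 + 51
424 = 8·51 + 16
51 = 3·16 + 3
16 = 5·3 + 1
3 = 3·1 + 0
gcd = 1, so the inverse exists. Back-substitute:
1 = 16 − 5·3
1 = −5·51 + 16·16
1 = 16·424 − 133·51
1 = −133·1323 + 415·424
1 = 415·5716 − 1793·1323
1 = −1793·24187 + 7587·5716
1 = 7587·271773 − 85250·24187
1 = −85250·839506 + 263337·271773
So 271773·263337 ≡ 1 (mod 839506).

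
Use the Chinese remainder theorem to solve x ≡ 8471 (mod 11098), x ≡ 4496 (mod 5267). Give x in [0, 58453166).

863017

Write x = 8471 + 11098·k. Then 11098·k ≡ 4496 − 8471 ≡ 1292 (mod 5267).
Need 11098⁻¹ mod 5267. Extended Euclid on (5267, 564):
5267 = 9·564 + 191
564 = 2·191 + 182
191 = 1·182 + 9
182 = 20·9 + 2
9 = 4·2 + 1
2 = 2·1 + 0
Back-substitute:
1 = 9 − 4·2
1 = −4·182 + 81·9
1 = 81·191 − 85·182
1 = −85·564 + 251·191
1 = 251·5267 − 2344·564
11098⁻¹ ≡ 2923 (mod 5267), so k ≡ 2923·1292 ≡ 77 (mod 5267).
x = 8471 + 11098·77 = 863017.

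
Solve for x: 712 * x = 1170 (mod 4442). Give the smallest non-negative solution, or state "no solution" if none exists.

220

First find gcd(712, 4442):
4442 = 6·712 + 170
712 = 4·170 + 32
170 = 5·32 + 10
32 = 3·10 + 2
10 = 5·2 + 0
gcd = 2 and 2 | 1170, so solutions exist. Divide through by 2: 356x ≡ 585 (mod 2221).
Now find 356⁻¹ mod 2221:
2221 = 6×356 + 85
356 = 4×85 + 16
85 = 5×16 + 5
16 = 3×5 + 1
5 = 5×1 + 0
Back-substitute:
1 = 16 − 3·5
1 = −3·85 + 16·16
1 = 16·356 − 67·85
1 = −67·2221 + 418·356
So 356⁻¹ ≡ 418 (mod 2221).
Then x ≡ 418·585 ≡ 220 (mod 2221); the smallest non-negative solution is x = 220.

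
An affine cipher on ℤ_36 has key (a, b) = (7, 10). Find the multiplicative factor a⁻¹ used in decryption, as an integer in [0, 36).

31

gcd(36, 7) by repeated division:
36 = 5*7 + 1
7 = 7*1 + 0
The gcd is 1. Working backward:
1 = 36 − 5·7
Thus 7·(-5) ≡ 1 (mod 36); reducing, -5 mod 36 = 31.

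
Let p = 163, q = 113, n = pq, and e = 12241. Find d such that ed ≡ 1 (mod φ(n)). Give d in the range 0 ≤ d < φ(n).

φ(n) = (p−1)(q−1) = 162·112 = 18144.
Need d with 12241·d ≡ 1 (mod 18144). Apply the extended Euclidean algorithm:
18144 = 1×12241 + 5903
12241 = 2×5903 + 435
5903 = 13×435 + 248
435 = 1×248 + 187
248 = 1×187 + 61
187 = 3×61 + 4
61 = 15×4 + 1
4 = 4×1 + 0
Back-substitute:
1 = 61 − 15·4
1 = −15·187 + 46·61
1 = 46·248 − 61·187
1 = −61·435 + 107·248
1 = 107·5903 − 1452·435
1 = −1452·12241 + 3011·5903
1 = 3011·18144 − 4463·12241
So 12241·(-4463) ≡ 1 (mod 18144), hence d ≡ -4463 ≡ 13681 (mod 18144).

13681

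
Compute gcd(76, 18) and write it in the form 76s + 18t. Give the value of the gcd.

2

Repeated division:
76 = 4×18 + 4
18 = 4×4 + 2
4 = 2×2 + 0
gcd(76, 18) = 2.
Express as a combination:
2 = 18 − 4·4
2 = −4·76 + 17·18
So 2 = (-4)·76 + (17)·18.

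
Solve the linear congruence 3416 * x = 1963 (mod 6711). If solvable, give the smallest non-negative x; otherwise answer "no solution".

First find gcd(3416, 6711):
6711 = 1*3416 + 3295
3416 = 1*3295 + 121
3295 = 27*121 + 28
121 = 4*28 + 9
28 = 3*9 + 1
9 = 9*1 + 0
gcd = 1, so a unique solution mod 6711 exists.
Back-substitute for the Bézout coefficients:
1 = 28 − 3·9
1 = −3·121 + 13·28
1 = 13·3295 − 354·121
1 = −354·3416 + 367·3295
1 = 367·6711 − 721·3416
So 3416·(-721) ≡ 1 (mod 6711), giving 3416⁻¹ ≡ 5990.
x ≡ 3416⁻¹·1963 ≡ 5990·1963 ≡ 698 (mod 6711).

698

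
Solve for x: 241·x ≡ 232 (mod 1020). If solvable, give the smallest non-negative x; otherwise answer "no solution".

First find gcd(241, 1020):
1020 = 4*241 + 56
241 = 4*56 + 17
56 = 3*17 + 5
17 = 3*5 + 2
5 = 2*2 + 1
2 = 2*1 + 0
gcd = 1, so a unique solution mod 1020 exists.
Back-substitute for the Bézout coefficients:
1 = 5 − 2·2
1 = −2·17 + 7·5
1 = 7·56 − 23·17
1 = −23·241 + 99·56
1 = 99·1020 − 419·241
So 241·(-419) ≡ 1 (mod 1020), giving 241⁻¹ ≡ 601.
x ≡ 241⁻¹·232 ≡ 601·232 ≡ 712 (mod 1020).

712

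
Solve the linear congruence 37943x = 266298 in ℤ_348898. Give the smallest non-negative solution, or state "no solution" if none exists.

First find gcd(37943, 348898):
348898 = 9×37943 + 7411
37943 = 5×7411 + 888
7411 = 8×888 + 307
888 = 2×307 + 274
307 = 1×274 + 33
274 = 8×33 + 10
33 = 3×10 + 3
10 = 3×3 + 1
3 = 3×1 + 0
gcd = 1, so a unique solution mod 348898 exists.
Back-substitute for the Bézout coefficients:
1 = 10 − 3·3
1 = −3·33 + 10·10
1 = 10·274 − 83·33
1 = −83·307 + 93·274
1 = 93·888 − 269·307
1 = −269·7411 + 2245·888
1 = 2245·37943 − 11494·7411
1 = −11494·348898 + 105691·37943
So 37943·(105691) ≡ 1 (mod 348898), giving 37943⁻¹ ≡ 105691.
x ≡ 37943⁻¹·266298 ≡ 105691·266298 ≡ 49156 (mod 348898).

49156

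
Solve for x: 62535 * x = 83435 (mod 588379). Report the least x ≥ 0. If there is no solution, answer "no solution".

First find gcd(62535, 588379):
588379 = 9*62535 + 25564
62535 = 2*25564 + 11407
25564 = 2*11407 + 2750
11407 = 4*2750 + 407
2750 = 6*407 + 308
407 = 1*308 + 99
308 = 3*99 + 11
99 = 9*11 + 0
gcd = 11 and 11 | 83435, so solutions exist. Divide through by 11: 5685x ≡ 7585 (mod 53489).
Now find 5685⁻¹ mod 53489:
53489 = 9·5685 + 2324
5685 = 2·2324 + 1037
2324 = 2·1037 + 250
1037 = 4·250 + 37
250 = 6·37 + 28
37 = 1·28 + 9
28 = 3·9 + 1
9 = 9·1 + 0
Back-substitute:
1 = 28 − 3·9
1 = −3·37 + 4·28
1 = 4·250 − 27·37
1 = −27·1037 + 112·250
1 = 112·2324 − 251·1037
1 = −251·5685 + 614·2324
1 = 614·53489 − 5777·5685
So 5685·(-5777) ≡ 1 (mod 53489), i.e. 5685⁻¹ ≡ 47712.
Then x ≡ 47712·7585 ≡ 42435 (mod 53489); the smallest non-negative solution is x = 42435.

42435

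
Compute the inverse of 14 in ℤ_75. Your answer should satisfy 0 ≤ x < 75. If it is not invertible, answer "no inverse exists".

Extended Euclidean algorithm:
75 = 5·14 + 5
14 = 2·5 + 4
5 = 1·4 + 1
4 = 4·1 + 0
Since gcd(14, 75) = 1, back-substitute to write 1 as a combination:
1 = 5 − 4
1 = −14 + 3·5
1 = 3·75 − 16·14
So 14·(-16) ≡ 1 (mod 75), and -16 ≡ 59 (mod 75).

59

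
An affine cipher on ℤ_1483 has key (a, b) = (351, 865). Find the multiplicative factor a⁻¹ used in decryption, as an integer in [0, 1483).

1314

Extended Euclidean algorithm:
1483 = 4×351 + 79
351 = 4×79 + 35
79 = 2×35 + 9
35 = 3×9 + 8
9 = 1×8 + 1
8 = 8×1 + 0
gcd = 1, so the inverse exists. Back-substitute:
1 = 9 − 8
1 = −35 + 4·9
1 = 4·79 − 9·35
1 = −9·351 + 40·79
1 = 40·1483 − 169·351
Hence 351⁻¹ ≡ -169 ≡ 1314 (mod 1483).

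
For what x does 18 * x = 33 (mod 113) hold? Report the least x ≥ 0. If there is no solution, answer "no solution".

96

First find gcd(18, 113):
113 = 6*18 + 5
18 = 3*5 + 3
5 = 1*3 + 2
3 = 1*2 + 1
2 = 2*1 + 0
gcd = 1, so a unique solution mod 113 exists.
Back-substitute for the Bézout coefficients:
1 = 3 − 2
1 = −5 + 2·3
1 = 2·18 − 7·5
1 = −7·113 + 44·18
So 18·(44) ≡ 1 (mod 113), giving 18⁻¹ ≡ 44.
x ≡ 18⁻¹·33 ≡ 44·33 ≡ 96 (mod 113).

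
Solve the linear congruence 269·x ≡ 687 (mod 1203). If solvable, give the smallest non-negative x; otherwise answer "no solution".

1134

First find gcd(269, 1203):
1203 = 4*269 + 127
269 = 2*127 + 15
127 = 8*15 + 7
15 = 2*7 + 1
7 = 7*1 + 0
gcd = 1, so a unique solution mod 1203 exists.
Back-substitute for the Bézout coefficients:
1 = 15 − 2·7
1 = −2·127 + 17·15
1 = 17·269 − 36·127
1 = −36·1203 + 161·269
So 269·(161) ≡ 1 (mod 1203), giving 269⁻¹ ≡ 161.
x ≡ 269⁻¹·687 ≡ 161·687 ≡ 1134 (mod 1203).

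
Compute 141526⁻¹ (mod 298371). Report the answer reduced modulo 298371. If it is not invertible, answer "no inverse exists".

262942

Extended Euclidean algorithm:
298371 = 2*141526 + 15319
141526 = 9*15319 + 3655
15319 = 4*3655 + 699
3655 = 5*699 + 160
699 = 4*160 + 59
160 = 2*59 + 42
59 = 1*42 + 17
42 = 2*17 + 8
17 = 2*8 + 1
8 = 8*1 + 0
gcd = 1, so the inverse exists. Back-substitute:
1 = 17 − 2·8
1 = −2·42 + 5·17
1 = 5·59 − 7·42
1 = −7·160 + 19·59
1 = 19·699 − 83·160
1 = −83·3655 + 434·699
1 = 434·15319 − 1819·3655
1 = −1819·141526 + 16805·15319
1 = 16805·298371 − 35429·141526
So 141526·(-35429) ≡ 1 (mod 298371), and -35429 ≡ 262942 (mod 298371).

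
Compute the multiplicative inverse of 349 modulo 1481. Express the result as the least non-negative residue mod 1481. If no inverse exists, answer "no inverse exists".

331

Extended Euclidean algorithm:
1481 = 4·349 + 85
349 = 4·85 + 9
85 = 9·9 + 4
9 = 2·4 + 1
4 = 4·1 + 0
gcd = 1, so the inverse exists. Back-substitute:
1 = 9 − 2·4
1 = −2·85 + 19·9
1 = 19·349 − 78·85
1 = −78·1481 + 331·349
So 349·331 ≡ 1 (mod 1481).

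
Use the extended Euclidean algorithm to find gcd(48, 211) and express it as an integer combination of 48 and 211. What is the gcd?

1

Apply Euclid's algorithm to 211 and 48:
211 = 4*48 + 19
48 = 2*19 + 10
19 = 1*10 + 9
10 = 1*9 + 1
9 = 9*1 + 0
gcd(48, 211) = 1.
Back-substituting:
1 = 10 − 9
1 = −19 + 2·10
1 = 2·48 − 5·19
1 = −5·211 + 22·48
So 1 = (-5)·211 + (22)·48.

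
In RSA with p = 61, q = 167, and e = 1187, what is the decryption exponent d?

923

φ(n) = (p−1)(q−1) = 60·166 = 9960.
Need d with 1187·d ≡ 1 (mod 9960). Apply the extended Euclidean algorithm:
9960 = 8×1187 + 464
1187 = 2×464 + 259
464 = 1×259 + 205
259 = 1×205 + 54
205 = 3×54 + 43
54 = 1×43 + 11
43 = 3×11 + 10
11 = 1×10 + 1
10 = 10×1 + 0
Back-substitute:
1 = 11 − 10
1 = −43 + 4·11
1 = 4·54 − 5·43
1 = −5·205 + 19·54
1 = 19·259 − 24·205
1 = −24·464 + 43·259
1 = 43·1187 − 110·464
1 = −110·9960 + 923·1187
So 1187·923 ≡ 1 (mod 9960), hence d = 923.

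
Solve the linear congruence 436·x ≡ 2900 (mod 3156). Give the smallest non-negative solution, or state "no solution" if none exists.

260

First find gcd(436, 3156):
3156 = 7·436 + 104
436 = 4·104 + 20
104 = 5·20 + 4
20 = 5·4 + 0
gcd = 4 and 4 | 2900, so solutions exist. Divide through by 4: 109x ≡ 725 (mod 789).
Now find 109⁻¹ mod 789:
789 = 7*109 + 26
109 = 4*26 + 5
26 = 5*5 + 1
5 = 5*1 + 0
Back-substitute:
1 = 26 − 5·5
1 = −5·109 + 21·26
1 = 21·789 − 152·109
So 109·(-152) ≡ 1 (mod 789), i.e. 109⁻¹ ≡ 637.
Then x ≡ 637·725 ≡ 260 (mod 789); the smallest non-negative solution is x = 260.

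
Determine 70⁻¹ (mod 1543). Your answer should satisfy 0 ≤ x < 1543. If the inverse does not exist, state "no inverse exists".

507

Apply the Euclidean algorithm to 1543 and 70:
1543 = 22×70 + 3
70 = 23×3 + 1
3 = 3×1 + 0
gcd = 1, so the inverse exists. Back-substitute:
1 = 70 − 23·3
1 = −23·1543 + 507·70
So 70·507 ≡ 1 (mod 1543).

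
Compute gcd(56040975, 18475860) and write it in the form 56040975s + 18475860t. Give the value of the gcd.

15

Euclidean algorithm:
56040975 = 3×18475860 + 613395
18475860 = 30×613395 + 74010
613395 = 8×74010 + 21315
74010 = 3×21315 + 10065
21315 = 2×10065 + 1185
10065 = 8×1185 + 585
1185 = 2×585 + 15
585 = 39×15 + 0
gcd(56040975, 18475860) = 15.
Working backward:
15 = 1185 − 2·585
15 = −2·10065 + 17·1185
15 = 17·21315 − 36·10065
15 = −36·74010 + 125·21315
15 = 125·613395 − 1036·74010
15 = −1036·18475860 + 31205·613395
15 = 31205·56040975 − 94651·18475860
So 15 = (31205)·56040975 + (-94651)·18475860.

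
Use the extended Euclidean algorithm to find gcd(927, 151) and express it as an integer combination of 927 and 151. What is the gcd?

1

Apply Euclid's algorithm to 927 and 151:
927 = 6*151 + 21
151 = 7*21 + 4
21 = 5*4 + 1
4 = 4*1 + 0
gcd(927, 151) = 1.
Express as a combination:
1 = 21 − 5·4
1 = −5·151 + 36·21
1 = 36·927 − 221·151
So 1 = (36)·927 + (-221)·151.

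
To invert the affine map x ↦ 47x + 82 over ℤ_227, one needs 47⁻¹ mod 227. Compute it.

29

Apply the Euclidean algorithm to 227 and 47:
227 = 4×47 + 39
47 = 1×39 + 8
39 = 4×8 + 7
8 = 1×7 + 1
7 = 7×1 + 0
Since gcd(47, 227) = 1, back-substitute to write 1 as a combination:
1 = 8 − 7
1 = −39 + 5·8
1 = 5·47 − 6·39
1 = −6·227 + 29·47
So 47·29 ≡ 1 (mod 227).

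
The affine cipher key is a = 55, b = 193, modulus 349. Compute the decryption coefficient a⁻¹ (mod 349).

Extended Euclidean algorithm:
349 = 6·55 + 19
55 = 2·19 + 17
19 = 1·17 + 2
17 = 8·2 + 1
2 = 2·1 + 0
Since gcd(55, 349) = 1, back-substitute to write 1 as a combination:
1 = 17 − 8·2
1 = −8·19 + 9·17
1 = 9·55 − 26·19
1 = −26·349 + 165·55
So 55·165 ≡ 1 (mod 349).

165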